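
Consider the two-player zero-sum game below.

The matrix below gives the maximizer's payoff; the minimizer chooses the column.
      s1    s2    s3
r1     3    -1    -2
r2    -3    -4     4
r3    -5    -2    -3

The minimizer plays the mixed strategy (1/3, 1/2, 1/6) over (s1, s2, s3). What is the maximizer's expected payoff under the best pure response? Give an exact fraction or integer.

1/6

r1: (3)·(1/3) + (-1)·(1/2) + (-2)·(1/6) = 1/6.
r2: (-3)·(1/3) + (-4)·(1/2) + (4)·(1/6) = -7/3.
r3: (-5)·(1/3) + (-2)·(1/2) + (-3)·(1/6) = -19/6.
The best pure response is r1 with expected payoff 1/6.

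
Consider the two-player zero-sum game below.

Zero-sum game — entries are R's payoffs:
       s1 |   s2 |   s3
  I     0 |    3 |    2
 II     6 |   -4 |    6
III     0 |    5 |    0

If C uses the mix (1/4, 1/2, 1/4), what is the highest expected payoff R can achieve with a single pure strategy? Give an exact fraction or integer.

I: (0)·(1/4) + (3)·(1/2) + (2)·(1/4) = 2.
II: (6)·(1/4) + (-4)·(1/2) + (6)·(1/4) = 1.
III: (0)·(1/4) + (5)·(1/2) + (0)·(1/4) = 5/2.
The best pure response is III with expected payoff 5/2.

5/2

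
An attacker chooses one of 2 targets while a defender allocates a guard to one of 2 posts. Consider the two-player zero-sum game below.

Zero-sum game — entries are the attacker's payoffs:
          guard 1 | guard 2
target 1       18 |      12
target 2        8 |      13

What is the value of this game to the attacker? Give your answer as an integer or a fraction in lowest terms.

138/11

Row minima are 12 and 8, so the attacker's maximin is 12; column maxima are 18 and 13, so the defender's minimax is 13. These differ, so the equilibrium is in mixed strategies.
Let the attacker play target 1 with probability p. The defender is indifferent when 18p + 8(1−p) = 12p + 13(1−p), giving p = 5/11.
Let the defender play guard 1 with probability q. The attacker is indifferent when 18q + 12(1−q) = 8q + 13(1−q), giving q = 1/11.
The value is 18·(1/11) + (12)·(10/11) = 138/11.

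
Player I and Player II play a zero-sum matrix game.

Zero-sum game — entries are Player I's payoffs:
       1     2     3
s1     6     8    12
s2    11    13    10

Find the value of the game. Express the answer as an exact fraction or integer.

72/7

Column 2 is strictly dominated by 1 for Player II (it gives Player I more in every row).
The remaining 2×2 game on (s1, s2) × (1, 3) has no saddle point. Let Player I play s1 with probability p; indifference gives 6p + 11(1−p) = 12p + 10(1−p), so p = 1/7.
Similarly Player II's optimal q on 1 is 2/7, and the value is 6·(2/7) + (12)·(5/7) = 72/7.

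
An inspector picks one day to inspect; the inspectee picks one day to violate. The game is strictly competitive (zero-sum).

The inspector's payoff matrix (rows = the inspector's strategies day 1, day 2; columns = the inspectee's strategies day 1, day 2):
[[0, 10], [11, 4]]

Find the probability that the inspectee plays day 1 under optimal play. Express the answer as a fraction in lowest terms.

6/17

Row minima are 0 and 4, so the inspector's maximin is 4; column maxima are 11 and 10, so the inspectee's minimax is 10. These differ, so the equilibrium is in mixed strategies.
Let the inspectee play day 1 with probability q. The inspector is indifferent when 10(1−q) = 11q + 4(1−q), giving q = 6/17.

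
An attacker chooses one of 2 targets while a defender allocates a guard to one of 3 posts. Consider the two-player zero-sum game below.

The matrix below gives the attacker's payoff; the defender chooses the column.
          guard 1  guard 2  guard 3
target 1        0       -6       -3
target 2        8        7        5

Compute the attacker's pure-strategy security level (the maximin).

5

The worst-case payoff for each row is target 1: -6, target 2: 5.
The best of these is 5.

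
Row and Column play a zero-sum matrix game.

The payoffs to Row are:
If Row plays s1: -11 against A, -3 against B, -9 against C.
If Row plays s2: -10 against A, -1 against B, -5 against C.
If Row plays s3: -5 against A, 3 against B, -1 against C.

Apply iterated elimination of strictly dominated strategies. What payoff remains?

Row s2 is strictly dominated by row s3 (-5>-10, 3>-1, -1>-5); eliminate s2.
Column C is strictly dominated by A for Column (-11<-9, -5<-1); eliminate C.
Column B is strictly dominated by A for Column (-11<-3, -5<3); eliminate B.
Row s1 is strictly dominated by row s3 (-5>-11); eliminate s1.
Only (s3, A) remains, with payoff -5.

-5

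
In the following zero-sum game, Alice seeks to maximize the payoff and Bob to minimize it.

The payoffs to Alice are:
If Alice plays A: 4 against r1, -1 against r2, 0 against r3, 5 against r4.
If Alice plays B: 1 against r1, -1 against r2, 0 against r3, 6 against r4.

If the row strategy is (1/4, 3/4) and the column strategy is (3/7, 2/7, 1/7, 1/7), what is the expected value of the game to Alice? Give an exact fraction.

9/7

Against (3/7, 2/7, 1/7, 1/7), each row's expected payoff is A: 15/7; B: 1.
Taking the (1/4, 3/4)-weighted average: (1/4)·(15/7) + (3/4)·(1) = 9/7.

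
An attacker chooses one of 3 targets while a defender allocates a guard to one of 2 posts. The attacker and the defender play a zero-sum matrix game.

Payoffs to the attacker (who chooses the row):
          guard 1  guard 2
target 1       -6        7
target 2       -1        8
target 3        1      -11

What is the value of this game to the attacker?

Row target 1 is strictly dominated by row target 2, so the attacker never plays it.
The remaining 2×2 game on (target 2, target 3) × (guard 1, guard 2) has no saddle point. Let the attacker play target 2 with probability p; indifference gives −p + (1−p) = 8p − 11(1−p), so p = 4/7.
Similarly the defender's optimal q on guard 1 is 19/21, and the value is -1·(19/21) + (8)·(2/21) = -1/7.

-1/7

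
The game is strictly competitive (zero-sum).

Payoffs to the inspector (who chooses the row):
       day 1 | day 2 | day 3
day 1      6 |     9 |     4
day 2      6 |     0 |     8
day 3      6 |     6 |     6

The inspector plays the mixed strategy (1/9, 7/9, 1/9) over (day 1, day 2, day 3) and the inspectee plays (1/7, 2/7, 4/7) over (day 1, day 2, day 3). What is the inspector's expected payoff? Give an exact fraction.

116/21

Against (1/7, 2/7, 4/7), each row's expected payoff is day 1: 40/7; day 2: 38/7; day 3: 6.
Taking the (1/9, 7/9, 1/9)-weighted average: (1/9)·(40/7) + (7/9)·(38/7) + (1/9)·(6) = 116/21.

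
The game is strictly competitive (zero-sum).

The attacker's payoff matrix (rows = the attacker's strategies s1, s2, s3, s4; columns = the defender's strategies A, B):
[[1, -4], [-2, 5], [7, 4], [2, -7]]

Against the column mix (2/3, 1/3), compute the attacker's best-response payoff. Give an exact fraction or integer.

s1: (1)·(2/3) + (-4)·(1/3) = -2/3.
s2: (-2)·(2/3) + (5)·(1/3) = 1/3.
s3: (7)·(2/3) + (4)·(1/3) = 6.
s4: (2)·(2/3) + (-7)·(1/3) = -1.
The best pure response is s3 with expected payoff 6.

6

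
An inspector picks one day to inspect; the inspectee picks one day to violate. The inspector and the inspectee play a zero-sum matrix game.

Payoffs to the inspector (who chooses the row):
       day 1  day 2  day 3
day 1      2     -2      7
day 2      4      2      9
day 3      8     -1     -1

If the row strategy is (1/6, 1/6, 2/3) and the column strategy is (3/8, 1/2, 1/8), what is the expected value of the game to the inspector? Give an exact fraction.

55/24

Against (3/8, 1/2, 1/8), each row's expected payoff is day 1: 5/8; day 2: 29/8; day 3: 19/8.
Taking the (1/6, 1/6, 2/3)-weighted average: (1/6)·(5/8) + (1/6)·(29/8) + (2/3)·(19/8) = 55/24.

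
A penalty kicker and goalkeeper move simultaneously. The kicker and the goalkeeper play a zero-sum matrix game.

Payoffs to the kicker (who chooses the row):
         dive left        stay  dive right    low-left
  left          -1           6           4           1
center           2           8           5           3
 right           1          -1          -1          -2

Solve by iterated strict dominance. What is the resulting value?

2

Column dive right is strictly dominated by low-left for the goalkeeper (1<4, 3<5, -2<-1); eliminate dive right.
Column stay is strictly dominated by low-left for the goalkeeper (1<6, 3<8, -2<-1); eliminate stay.
Row right is strictly dominated by row center (2>1, 3>-2); eliminate right.
Column low-left is strictly dominated by dive left for the goalkeeper (-1<1, 2<3); eliminate low-left.
Row left is strictly dominated by row center (2>-1); eliminate left.
Only (center, dive left) remains, with payoff 2.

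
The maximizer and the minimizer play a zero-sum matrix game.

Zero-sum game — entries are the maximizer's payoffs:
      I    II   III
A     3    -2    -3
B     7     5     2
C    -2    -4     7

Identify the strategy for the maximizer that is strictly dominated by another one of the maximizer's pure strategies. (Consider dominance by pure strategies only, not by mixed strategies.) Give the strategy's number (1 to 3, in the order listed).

Compare A with B: 7 > 3, 5 > -2, 2 > -3.
So B strictly dominates A for the maximizer; A is strictly dominated.

1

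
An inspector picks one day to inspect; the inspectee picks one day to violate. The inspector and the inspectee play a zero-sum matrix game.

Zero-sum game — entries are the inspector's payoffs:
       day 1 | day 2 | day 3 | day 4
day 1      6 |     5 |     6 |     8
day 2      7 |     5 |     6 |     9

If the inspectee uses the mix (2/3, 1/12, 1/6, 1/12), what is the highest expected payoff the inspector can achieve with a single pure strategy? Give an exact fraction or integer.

day 1: (6)·(2/3) + (5)·(1/12) + (6)·(1/6) + (8)·(1/12) = 73/12.
day 2: (7)·(2/3) + (5)·(1/12) + (6)·(1/6) + (9)·(1/12) = 41/6.
The best pure response is day 2 with expected payoff 41/6.

41/6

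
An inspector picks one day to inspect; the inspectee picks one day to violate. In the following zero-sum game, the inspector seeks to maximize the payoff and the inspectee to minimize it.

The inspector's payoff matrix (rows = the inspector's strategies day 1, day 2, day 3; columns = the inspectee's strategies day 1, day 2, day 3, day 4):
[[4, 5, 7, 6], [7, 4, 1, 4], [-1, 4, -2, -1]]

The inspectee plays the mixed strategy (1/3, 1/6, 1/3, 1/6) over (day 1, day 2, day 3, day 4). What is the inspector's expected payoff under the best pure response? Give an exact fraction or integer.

day 1: (4)·(1/3) + (5)·(1/6) + (7)·(1/3) + (6)·(1/6) = 11/2.
day 2: (7)·(1/3) + (4)·(1/6) + (1)·(1/3) + (4)·(1/6) = 4.
day 3: (-1)·(1/3) + (4)·(1/6) + (-2)·(1/3) + (-1)·(1/6) = -1/2.
The best pure response is day 1 with expected payoff 11/2.

11/2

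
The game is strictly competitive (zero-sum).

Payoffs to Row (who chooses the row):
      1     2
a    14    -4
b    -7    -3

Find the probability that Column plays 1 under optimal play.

Row minima are -4 and -7, so Row's maximin is -4; column maxima are 14 and -3, so Column's minimax is -3. These differ, so the equilibrium is in mixed strategies.
Let Column play 1 with probability q. Row is indifferent when 14q − 4(1−q) = −7q − 3(1−q), giving q = 1/22.

1/22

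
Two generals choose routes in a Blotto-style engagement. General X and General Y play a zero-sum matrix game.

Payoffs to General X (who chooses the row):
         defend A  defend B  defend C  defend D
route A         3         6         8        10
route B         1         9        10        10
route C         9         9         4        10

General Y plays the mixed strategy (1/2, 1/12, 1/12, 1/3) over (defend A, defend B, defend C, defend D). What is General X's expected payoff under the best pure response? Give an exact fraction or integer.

107/12

route A: (3)·(1/2) + (6)·(1/12) + (8)·(1/12) + (10)·(1/3) = 6.
route B: (1)·(1/2) + (9)·(1/12) + (10)·(1/12) + (10)·(1/3) = 65/12.
route C: (9)·(1/2) + (9)·(1/12) + (4)·(1/12) + (10)·(1/3) = 107/12.
The best pure response is route C with expected payoff 107/12.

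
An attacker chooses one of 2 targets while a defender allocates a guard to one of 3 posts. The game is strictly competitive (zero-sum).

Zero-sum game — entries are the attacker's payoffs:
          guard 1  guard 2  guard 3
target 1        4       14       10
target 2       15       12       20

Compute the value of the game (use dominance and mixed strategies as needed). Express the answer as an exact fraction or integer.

162/13

Column guard 3 is strictly dominated by guard 1 for the defender (it gives the attacker more in every row).
The remaining 2×2 game on (target 1, target 2) × (guard 1, guard 2) has no saddle point. Let the attacker play target 1 with probability p; indifference gives 4p + 15(1−p) = 14p + 12(1−p), so p = 3/13.
Similarly the defender's optimal q on guard 1 is 2/13, and the value is 4·(2/13) + (14)·(11/13) = 162/13.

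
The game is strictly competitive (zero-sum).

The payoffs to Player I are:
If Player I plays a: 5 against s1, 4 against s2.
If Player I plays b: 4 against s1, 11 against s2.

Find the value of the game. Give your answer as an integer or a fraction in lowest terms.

Row minima are 4 and 4, so Player I's maximin is 4; column maxima are 5 and 11, so Player II's minimax is 5. These differ, so the equilibrium is in mixed strategies.
Let Player I play a with probability p. Player II is indifferent when 5p + 4(1−p) = 4p + 11(1−p), giving p = 7/8.
Let Player II play s1 with probability q. Player I is indifferent when 5q + 4(1−q) = 4q + 11(1−q), giving q = 7/8.
The value is 5·(7/8) + (4)·(1/8) = 39/8.

39/8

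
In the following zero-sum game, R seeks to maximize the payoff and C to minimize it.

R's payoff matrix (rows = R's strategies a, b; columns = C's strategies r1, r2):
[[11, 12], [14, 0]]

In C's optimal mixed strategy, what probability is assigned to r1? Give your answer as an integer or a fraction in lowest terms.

4/5

Row minima are 11 and 0, so R's maximin is 11; column maxima are 14 and 12, so C's minimax is 12. These differ, so the equilibrium is in mixed strategies.
Let C play r1 with probability q. R is indifferent when 11q + 12(1−q) = 14q, giving q = 4/5.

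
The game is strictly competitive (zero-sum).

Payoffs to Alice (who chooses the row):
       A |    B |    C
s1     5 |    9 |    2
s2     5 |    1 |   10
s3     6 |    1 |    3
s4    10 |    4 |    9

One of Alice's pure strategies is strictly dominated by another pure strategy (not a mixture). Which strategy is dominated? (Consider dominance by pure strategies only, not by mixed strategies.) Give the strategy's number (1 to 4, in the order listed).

Compare s3 with s4: 10 > 6, 4 > 1, 9 > 3.
So s4 strictly dominates s3 for Alice; s3 is strictly dominated.

3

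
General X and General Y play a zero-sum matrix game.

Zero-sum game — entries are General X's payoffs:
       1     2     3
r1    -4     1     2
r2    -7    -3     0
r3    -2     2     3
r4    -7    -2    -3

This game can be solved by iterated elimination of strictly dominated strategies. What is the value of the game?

Column 2 is strictly dominated by 1 for General Y (-4<1, -7<-3, -2<2, -7<-2); eliminate 2.
Column 3 is strictly dominated by 1 for General Y (-4<2, -7<0, -2<3, -7<-3); eliminate 3.
Row r1 is strictly dominated by row r3 (-2>-4); eliminate r1.
Row r4 is strictly dominated by row r3 (-2>-7); eliminate r4.
Row r2 is strictly dominated by row r3 (-2>-7); eliminate r2.
Only (r3, 1) remains, with payoff -2.

-2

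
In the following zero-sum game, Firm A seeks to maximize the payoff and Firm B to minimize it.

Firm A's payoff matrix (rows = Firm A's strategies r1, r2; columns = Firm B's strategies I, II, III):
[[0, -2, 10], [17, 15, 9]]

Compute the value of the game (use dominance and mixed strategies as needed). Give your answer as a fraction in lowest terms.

28/3

Column I is strictly dominated by II for Firm B (it gives Firm A more in every row).
The remaining 2×2 game on (r1, r2) × (II, III) has no saddle point. Let Firm A play r1 with probability p; indifference gives −2p + 15(1−p) = 10p + 9(1−p), so p = 1/3.
Similarly Firm B's optimal q on II is 1/18, and the value is -2·(1/18) + (10)·(17/18) = 28/3.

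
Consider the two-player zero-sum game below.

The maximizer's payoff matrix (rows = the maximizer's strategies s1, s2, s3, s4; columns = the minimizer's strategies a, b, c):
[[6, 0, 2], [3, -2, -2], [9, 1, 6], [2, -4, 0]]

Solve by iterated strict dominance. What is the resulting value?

1

Column a is strictly dominated by b for the minimizer (0<6, -2<3, 1<9, -4<2); eliminate a.
Row s1 is strictly dominated by row s3 (1>0, 6>2); eliminate s1.
Row s2 is strictly dominated by row s3 (1>-2, 6>-2); eliminate s2.
Row s4 is strictly dominated by row s3 (1>-4, 6>0); eliminate s4.
Column c is strictly dominated by b for the minimizer (1<6); eliminate c.
Only (s3, b) remains, with payoff 1.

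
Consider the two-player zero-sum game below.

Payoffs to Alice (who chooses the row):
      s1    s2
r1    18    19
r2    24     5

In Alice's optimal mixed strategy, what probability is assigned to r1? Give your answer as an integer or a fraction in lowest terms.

19/20

Row minima are 18 and 5, so Alice's maximin is 18; column maxima are 24 and 19, so Bob's minimax is 19. These differ, so the equilibrium is in mixed strategies.
Let Alice play r1 with probability p. Bob is indifferent when 18p + 24(1−p) = 19p + 5(1−p), giving p = 19/20.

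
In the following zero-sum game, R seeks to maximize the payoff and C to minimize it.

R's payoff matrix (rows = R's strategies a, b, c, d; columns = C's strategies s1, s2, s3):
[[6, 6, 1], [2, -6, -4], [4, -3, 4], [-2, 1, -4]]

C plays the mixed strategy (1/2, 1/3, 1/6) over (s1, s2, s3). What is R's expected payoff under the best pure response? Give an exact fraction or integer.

a: (6)·(1/2) + (6)·(1/3) + (1)·(1/6) = 31/6.
b: (2)·(1/2) + (-6)·(1/3) + (-4)·(1/6) = -5/3.
c: (4)·(1/2) + (-3)·(1/3) + (4)·(1/6) = 5/3.
d: (-2)·(1/2) + (1)·(1/3) + (-4)·(1/6) = -4/3.
The best pure response is a with expected payoff 31/6.

31/6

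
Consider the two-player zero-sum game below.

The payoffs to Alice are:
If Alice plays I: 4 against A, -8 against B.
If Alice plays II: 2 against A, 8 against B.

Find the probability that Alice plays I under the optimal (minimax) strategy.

Row minima are -8 and 2, so Alice's maximin is 2; column maxima are 4 and 8, so Bob's minimax is 4. These differ, so the equilibrium is in mixed strategies.
Let Alice play I with probability p. Bob is indifferent when 4p + 2(1−p) = −8p + 8(1−p), giving p = 1/3.

1/3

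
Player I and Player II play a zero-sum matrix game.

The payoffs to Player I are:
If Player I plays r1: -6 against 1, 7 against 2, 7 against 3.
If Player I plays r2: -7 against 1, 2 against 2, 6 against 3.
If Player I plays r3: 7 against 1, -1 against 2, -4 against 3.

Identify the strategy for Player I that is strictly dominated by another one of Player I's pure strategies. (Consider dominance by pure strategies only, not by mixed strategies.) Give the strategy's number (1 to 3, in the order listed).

2

Compare r2 with r1: -6 > -7, 7 > 2, 7 > 6.
So r1 strictly dominates r2 for Player I; r2 is strictly dominated.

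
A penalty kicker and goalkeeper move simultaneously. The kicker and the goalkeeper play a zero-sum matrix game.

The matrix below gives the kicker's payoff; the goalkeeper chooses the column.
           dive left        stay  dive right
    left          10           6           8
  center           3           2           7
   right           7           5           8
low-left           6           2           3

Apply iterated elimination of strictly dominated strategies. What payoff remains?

6

Row center is strictly dominated by row left (10>3, 6>2, 8>7); eliminate center.
Column dive right is strictly dominated by stay for the goalkeeper (6<8, 5<8, 2<3); eliminate dive right.
Row low-left is strictly dominated by row left (10>6, 6>2); eliminate low-left.
Column dive left is strictly dominated by stay for the goalkeeper (6<10, 5<7); eliminate dive left.
Row right is strictly dominated by row left (6>5); eliminate right.
Only (left, stay) remains, with payoff 6.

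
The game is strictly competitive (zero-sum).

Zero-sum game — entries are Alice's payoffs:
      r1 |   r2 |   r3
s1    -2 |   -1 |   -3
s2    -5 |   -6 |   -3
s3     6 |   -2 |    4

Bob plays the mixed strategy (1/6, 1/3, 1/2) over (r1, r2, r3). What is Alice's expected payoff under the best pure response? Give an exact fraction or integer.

7/3

s1: (-2)·(1/6) + (-1)·(1/3) + (-3)·(1/2) = -13/6.
s2: (-5)·(1/6) + (-6)·(1/3) + (-3)·(1/2) = -13/3.
s3: (6)·(1/6) + (-2)·(1/3) + (4)·(1/2) = 7/3.
The best pure response is s3 with expected payoff 7/3.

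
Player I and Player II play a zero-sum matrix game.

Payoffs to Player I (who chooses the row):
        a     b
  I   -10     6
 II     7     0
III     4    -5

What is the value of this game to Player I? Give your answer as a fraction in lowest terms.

42/23

Row III is strictly dominated by row II, so Player I never plays it.
The remaining 2×2 game on (I, II) × (a, b) has no saddle point. Let Player I play I with probability p; indifference gives −10p + 7(1−p) = 6p, so p = 7/23.
Similarly Player II's optimal q on a is 6/23, and the value is -10·(6/23) + (6)·(17/23) = 42/23.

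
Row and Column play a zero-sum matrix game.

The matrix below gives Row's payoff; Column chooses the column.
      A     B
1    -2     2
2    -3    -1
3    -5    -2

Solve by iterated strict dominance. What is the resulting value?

-2

Row 3 is strictly dominated by row 1 (-2>-5, 2>-2); eliminate 3.
Row 2 is strictly dominated by row 1 (-2>-3, 2>-1); eliminate 2.
Column B is strictly dominated by A for Column (-2<2); eliminate B.
Only (1, A) remains, with payoff -2.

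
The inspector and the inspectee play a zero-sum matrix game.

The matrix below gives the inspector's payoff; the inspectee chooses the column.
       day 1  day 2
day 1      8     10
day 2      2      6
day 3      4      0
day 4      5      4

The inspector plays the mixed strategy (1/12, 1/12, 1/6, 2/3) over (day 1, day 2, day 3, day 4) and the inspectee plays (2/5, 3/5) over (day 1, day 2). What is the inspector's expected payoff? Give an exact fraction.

13/3

Against (2/5, 3/5), each row's expected payoff is day 1: 46/5; day 2: 22/5; day 3: 8/5; day 4: 22/5.
Taking the (1/12, 1/12, 1/6, 2/3)-weighted average: (1/12)·(46/5) + (1/12)·(22/5) + (1/6)·(8/5) + (2/3)·(22/5) = 13/3.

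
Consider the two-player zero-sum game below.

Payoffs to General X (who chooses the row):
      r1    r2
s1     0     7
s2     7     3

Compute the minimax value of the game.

Row minima are 0 and 3, so General X's maximin is 3; column maxima are 7 and 7, so General Y's minimax is 7. These differ, so the equilibrium is in mixed strategies.
Let General X play s1 with probability p. General Y is indifferent when 7(1−p) = 7p + 3(1−p), giving p = 4/11.
Let General Y play r1 with probability q. General X is indifferent when 7(1−q) = 7q + 3(1−q), giving q = 4/11.
The value is 0·(4/11) + (7)·(7/11) = 49/11.

49/11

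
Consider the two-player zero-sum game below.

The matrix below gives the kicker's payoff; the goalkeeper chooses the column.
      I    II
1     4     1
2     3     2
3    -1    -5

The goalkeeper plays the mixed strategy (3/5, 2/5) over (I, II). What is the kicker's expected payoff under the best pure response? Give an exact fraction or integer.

14/5

1: (4)·(3/5) + (1)·(2/5) = 14/5.
2: (3)·(3/5) + (2)·(2/5) = 13/5.
3: (-1)·(3/5) + (-5)·(2/5) = -13/5.
The best pure response is 1 with expected payoff 14/5.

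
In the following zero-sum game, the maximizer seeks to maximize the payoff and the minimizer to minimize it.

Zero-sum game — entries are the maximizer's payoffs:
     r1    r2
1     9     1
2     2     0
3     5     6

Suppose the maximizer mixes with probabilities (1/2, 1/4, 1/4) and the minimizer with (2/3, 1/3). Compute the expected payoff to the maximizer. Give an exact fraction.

29/6

Against (2/3, 1/3), each row's expected payoff is 1: 19/3; 2: 4/3; 3: 16/3.
Taking the (1/2, 1/4, 1/4)-weighted average: (1/2)·(19/3) + (1/4)·(4/3) + (1/4)·(16/3) = 29/6.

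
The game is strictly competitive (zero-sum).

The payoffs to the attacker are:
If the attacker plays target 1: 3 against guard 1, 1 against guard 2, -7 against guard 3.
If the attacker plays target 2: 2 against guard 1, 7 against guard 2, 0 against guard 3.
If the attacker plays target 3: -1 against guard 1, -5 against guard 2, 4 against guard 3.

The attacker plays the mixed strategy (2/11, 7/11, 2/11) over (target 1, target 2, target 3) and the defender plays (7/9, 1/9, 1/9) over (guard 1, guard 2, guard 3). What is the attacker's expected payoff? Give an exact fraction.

Against (7/9, 1/9, 1/9), each row's expected payoff is target 1: 5/3; target 2: 7/3; target 3: -8/9.
Taking the (2/11, 7/11, 2/11)-weighted average: (2/11)·(5/3) + (7/11)·(7/3) + (2/11)·(-8/9) = 161/99.

161/99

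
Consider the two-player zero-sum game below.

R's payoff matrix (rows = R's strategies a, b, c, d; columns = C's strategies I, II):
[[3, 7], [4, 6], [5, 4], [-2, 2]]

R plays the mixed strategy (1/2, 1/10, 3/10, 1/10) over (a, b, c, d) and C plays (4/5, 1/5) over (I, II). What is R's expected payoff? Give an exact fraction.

183/50

Against (4/5, 1/5), each row's expected payoff is a: 19/5; b: 22/5; c: 24/5; d: -6/5.
Taking the (1/2, 1/10, 3/10, 1/10)-weighted average: (1/2)·(19/5) + (1/10)·(22/5) + (3/10)·(24/5) + (1/10)·(-6/5) = 183/50.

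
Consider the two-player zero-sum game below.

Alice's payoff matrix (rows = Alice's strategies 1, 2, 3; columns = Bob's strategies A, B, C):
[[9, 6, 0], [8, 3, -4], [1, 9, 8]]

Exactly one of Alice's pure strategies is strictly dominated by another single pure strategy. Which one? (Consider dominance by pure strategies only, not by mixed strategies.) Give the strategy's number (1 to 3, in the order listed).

2

Compare 2 with 1: 9 > 8, 6 > 3, 0 > -4.
So 1 strictly dominates 2 for Alice; 2 is strictly dominated.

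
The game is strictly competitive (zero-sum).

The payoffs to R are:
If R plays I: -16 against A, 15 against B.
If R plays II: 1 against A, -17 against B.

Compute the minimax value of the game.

Row minima are -16 and -17, so R's maximin is -16; column maxima are 1 and 15, so C's minimax is 1. These differ, so the equilibrium is in mixed strategies.
Let R play I with probability p. C is indifferent when −16p + (1−p) = 15p − 17(1−p), giving p = 18/49.
Let C play A with probability q. R is indifferent when −16q + 15(1−q) = q − 17(1−q), giving q = 32/49.
The value is -16·(32/49) + (15)·(17/49) = -257/49.

-257/49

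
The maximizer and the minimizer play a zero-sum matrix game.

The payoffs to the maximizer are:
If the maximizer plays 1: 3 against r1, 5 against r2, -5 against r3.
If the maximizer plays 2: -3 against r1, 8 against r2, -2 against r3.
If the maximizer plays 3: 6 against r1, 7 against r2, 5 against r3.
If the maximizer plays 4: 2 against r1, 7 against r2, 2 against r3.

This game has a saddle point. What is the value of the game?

5

Row minima: -5, -3, 5, 2 → the maximizer's maximin is 5.
Column maxima: 6, 8, 5 → the minimizer's minimax is 5.
They coincide at (3, r3), so the value is 5.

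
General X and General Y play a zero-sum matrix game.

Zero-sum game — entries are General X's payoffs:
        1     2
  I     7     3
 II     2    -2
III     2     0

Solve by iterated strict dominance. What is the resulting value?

Row II is strictly dominated by row I (7>2, 3>-2); eliminate II.
Column 1 is strictly dominated by 2 for General Y (3<7, 0<2); eliminate 1.
Row III is strictly dominated by row I (3>0); eliminate III.
Only (I, 2) remains, with payoff 3.

3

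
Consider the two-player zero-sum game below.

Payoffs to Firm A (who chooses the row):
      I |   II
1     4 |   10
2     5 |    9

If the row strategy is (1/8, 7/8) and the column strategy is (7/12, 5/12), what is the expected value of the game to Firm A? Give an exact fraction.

319/48

Against (7/12, 5/12), each row's expected payoff is 1: 13/2; 2: 20/3.
Taking the (1/8, 7/8)-weighted average: (1/8)·(13/2) + (7/8)·(20/3) = 319/48.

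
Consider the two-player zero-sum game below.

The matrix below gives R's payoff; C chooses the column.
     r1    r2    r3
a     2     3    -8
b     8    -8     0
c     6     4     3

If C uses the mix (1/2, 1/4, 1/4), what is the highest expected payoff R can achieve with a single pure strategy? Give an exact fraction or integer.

19/4

a: (2)·(1/2) + (3)·(1/4) + (-8)·(1/4) = -1/4.
b: (8)·(1/2) + (-8)·(1/4) + (0)·(1/4) = 2.
c: (6)·(1/2) + (4)·(1/4) + (3)·(1/4) = 19/4.
The best pure response is c with expected payoff 19/4.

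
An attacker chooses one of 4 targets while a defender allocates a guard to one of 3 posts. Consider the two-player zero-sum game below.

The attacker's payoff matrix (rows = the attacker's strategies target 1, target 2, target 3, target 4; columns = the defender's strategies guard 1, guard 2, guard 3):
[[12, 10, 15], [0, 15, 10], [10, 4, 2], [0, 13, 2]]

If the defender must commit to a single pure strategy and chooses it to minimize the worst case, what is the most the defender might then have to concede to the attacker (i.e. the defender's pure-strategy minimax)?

12

The worst case (largest entry) in each column is guard 1: 12, guard 2: 15, guard 3: 15.
The best (smallest) of these is 12.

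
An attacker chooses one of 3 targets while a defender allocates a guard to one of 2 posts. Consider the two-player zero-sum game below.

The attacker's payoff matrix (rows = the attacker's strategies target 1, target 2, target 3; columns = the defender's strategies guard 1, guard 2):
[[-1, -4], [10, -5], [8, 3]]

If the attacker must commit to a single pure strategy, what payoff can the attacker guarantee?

The worst-case payoff for each row is target 1: -4, target 2: -5, target 3: 3.
The best of these is 3.

3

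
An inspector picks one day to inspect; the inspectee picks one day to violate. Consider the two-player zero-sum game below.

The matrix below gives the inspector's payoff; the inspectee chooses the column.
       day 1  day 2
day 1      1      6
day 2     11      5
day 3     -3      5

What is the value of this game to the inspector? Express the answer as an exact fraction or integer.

Row day 3 is strictly dominated by row day 1, so the inspector never plays it.
The remaining 2×2 game on (day 1, day 2) × (day 1, day 2) has no saddle point. Let the inspector play day 1 with probability p; indifference gives p + 11(1−p) = 6p + 5(1−p), so p = 6/11.
Similarly the inspectee's optimal q on day 1 is 1/11, and the value is 1·(1/11) + (6)·(10/11) = 61/11.

61/11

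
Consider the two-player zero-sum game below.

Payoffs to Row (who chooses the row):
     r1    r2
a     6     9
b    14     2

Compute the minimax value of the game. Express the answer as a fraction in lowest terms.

38/5

Row minima are 6 and 2, so Row's maximin is 6; column maxima are 14 and 9, so Column's minimax is 9. These differ, so the equilibrium is in mixed strategies.
Let Row play a with probability p. Column is indifferent when 6p + 14(1−p) = 9p + 2(1−p), giving p = 4/5.
Let Column play r1 with probability q. Row is indifferent when 6q + 9(1−q) = 14q + 2(1−q), giving q = 7/15.
The value is 6·(7/15) + (9)·(8/15) = 38/5.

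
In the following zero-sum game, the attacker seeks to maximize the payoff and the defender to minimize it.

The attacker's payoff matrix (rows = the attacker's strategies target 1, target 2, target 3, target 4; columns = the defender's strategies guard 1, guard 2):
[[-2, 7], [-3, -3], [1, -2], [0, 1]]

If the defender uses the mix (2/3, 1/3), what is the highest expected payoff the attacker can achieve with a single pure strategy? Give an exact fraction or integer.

target 1: (-2)·(2/3) + (7)·(1/3) = 1.
target 2: (-3)·(2/3) + (-3)·(1/3) = -3.
target 3: (1)·(2/3) + (-2)·(1/3) = 0.
target 4: (0)·(2/3) + (1)·(1/3) = 1/3.
The best pure response is target 1 with expected payoff 1.

1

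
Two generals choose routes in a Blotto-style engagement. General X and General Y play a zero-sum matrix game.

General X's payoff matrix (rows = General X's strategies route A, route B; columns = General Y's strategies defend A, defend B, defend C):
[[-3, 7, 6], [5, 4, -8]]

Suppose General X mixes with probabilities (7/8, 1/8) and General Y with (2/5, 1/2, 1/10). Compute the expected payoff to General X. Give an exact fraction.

Against (2/5, 1/2, 1/10), each row's expected payoff is route A: 29/10; route B: 16/5.
Taking the (7/8, 1/8)-weighted average: (7/8)·(29/10) + (1/8)·(16/5) = 47/16.

47/16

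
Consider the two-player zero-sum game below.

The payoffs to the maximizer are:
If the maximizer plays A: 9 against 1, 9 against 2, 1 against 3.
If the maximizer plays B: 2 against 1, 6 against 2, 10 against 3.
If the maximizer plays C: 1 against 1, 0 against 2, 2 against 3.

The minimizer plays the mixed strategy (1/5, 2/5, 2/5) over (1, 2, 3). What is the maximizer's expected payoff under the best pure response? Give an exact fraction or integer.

A: (9)·(1/5) + (9)·(2/5) + (1)·(2/5) = 29/5.
B: (2)·(1/5) + (6)·(2/5) + (10)·(2/5) = 34/5.
C: (1)·(1/5) + (0)·(2/5) + (2)·(2/5) = 1.
The best pure response is B with expected payoff 34/5.

34/5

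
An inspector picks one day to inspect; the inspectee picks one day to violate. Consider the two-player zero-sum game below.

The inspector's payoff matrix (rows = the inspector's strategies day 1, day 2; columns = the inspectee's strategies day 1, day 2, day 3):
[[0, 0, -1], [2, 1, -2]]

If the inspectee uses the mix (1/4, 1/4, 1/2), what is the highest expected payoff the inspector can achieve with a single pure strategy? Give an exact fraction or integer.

day 1: (0)·(1/4) + (0)·(1/4) + (-1)·(1/2) = -1/2.
day 2: (2)·(1/4) + (1)·(1/4) + (-2)·(1/2) = -1/4.
The best pure response is day 2 with expected payoff -1/4.

-1/4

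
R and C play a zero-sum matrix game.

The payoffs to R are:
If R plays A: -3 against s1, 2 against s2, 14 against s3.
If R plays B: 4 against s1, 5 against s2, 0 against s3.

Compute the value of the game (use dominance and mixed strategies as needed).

8/3

Column s2 is strictly dominated by s1 for C (it gives R more in every row).
The remaining 2×2 game on (A, B) × (s1, s3) has no saddle point. Let R play A with probability p; indifference gives −3p + 4(1−p) = 14p, so p = 4/21.
Similarly C's optimal q on s1 is 2/3, and the value is -3·(2/3) + (14)·(1/3) = 8/3.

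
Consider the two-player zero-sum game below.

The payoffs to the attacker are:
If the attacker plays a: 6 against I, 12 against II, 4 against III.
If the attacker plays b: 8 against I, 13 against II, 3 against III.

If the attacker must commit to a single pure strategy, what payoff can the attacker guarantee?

The worst-case payoff for each row is a: 4, b: 3.
The best of these is 4.

4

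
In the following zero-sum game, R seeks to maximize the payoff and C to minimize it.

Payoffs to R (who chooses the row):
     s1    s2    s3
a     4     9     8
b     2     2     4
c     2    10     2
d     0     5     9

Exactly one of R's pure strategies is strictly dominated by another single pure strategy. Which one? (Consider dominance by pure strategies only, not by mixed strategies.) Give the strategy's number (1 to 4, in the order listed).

Compare b with a: 4 > 2, 9 > 2, 8 > 4.
So a strictly dominates b for R; b is strictly dominated.

2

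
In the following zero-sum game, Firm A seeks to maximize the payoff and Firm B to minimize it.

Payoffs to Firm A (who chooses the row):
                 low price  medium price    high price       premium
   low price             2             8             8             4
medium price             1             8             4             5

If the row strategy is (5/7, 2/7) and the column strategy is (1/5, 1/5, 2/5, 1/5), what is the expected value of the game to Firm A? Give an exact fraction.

194/35

Against (1/5, 1/5, 2/5, 1/5), each row's expected payoff is low price: 6; medium price: 22/5.
Taking the (5/7, 2/7)-weighted average: (5/7)·(6) + (2/7)·(22/5) = 194/35.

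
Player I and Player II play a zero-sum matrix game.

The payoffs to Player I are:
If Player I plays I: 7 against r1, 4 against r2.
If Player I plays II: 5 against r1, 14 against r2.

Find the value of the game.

Row minima are 4 and 5, so Player I's maximin is 5; column maxima are 7 and 14, so Player II's minimax is 7. These differ, so the equilibrium is in mixed strategies.
Let Player I play I with probability p. Player II is indifferent when 7p + 5(1−p) = 4p + 14(1−p), giving p = 3/4.
Let Player II play r1 with probability q. Player I is indifferent when 7q + 4(1−q) = 5q + 14(1−q), giving q = 5/6.
The value is 7·(5/6) + (4)·(1/6) = 13/2.

13/2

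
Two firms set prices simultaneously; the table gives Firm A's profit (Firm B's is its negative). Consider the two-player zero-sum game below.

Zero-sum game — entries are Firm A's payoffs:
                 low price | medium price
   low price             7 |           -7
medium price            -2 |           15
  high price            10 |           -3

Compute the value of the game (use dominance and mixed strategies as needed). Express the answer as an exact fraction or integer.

24/5

Row low price is strictly dominated by row high price, so Firm A never plays it.
The remaining 2×2 game on (medium price, high price) × (low price, medium price) has no saddle point. Let Firm A play medium price with probability p; indifference gives −2p + 10(1−p) = 15p − 3(1−p), so p = 13/30.
Similarly Firm B's optimal q on low price is 3/5, and the value is -2·(3/5) + (15)·(2/5) = 24/5.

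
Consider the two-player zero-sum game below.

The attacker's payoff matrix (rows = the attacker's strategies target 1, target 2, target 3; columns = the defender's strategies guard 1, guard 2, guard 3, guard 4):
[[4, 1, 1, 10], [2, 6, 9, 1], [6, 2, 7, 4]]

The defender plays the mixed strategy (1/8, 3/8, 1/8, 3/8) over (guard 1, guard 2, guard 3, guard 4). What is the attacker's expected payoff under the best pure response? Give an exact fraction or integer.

target 1: (4)·(1/8) + (1)·(3/8) + (1)·(1/8) + (10)·(3/8) = 19/4.
target 2: (2)·(1/8) + (6)·(3/8) + (9)·(1/8) + (1)·(3/8) = 4.
target 3: (6)·(1/8) + (2)·(3/8) + (7)·(1/8) + (4)·(3/8) = 31/8.
The best pure response is target 1 with expected payoff 19/4.

19/4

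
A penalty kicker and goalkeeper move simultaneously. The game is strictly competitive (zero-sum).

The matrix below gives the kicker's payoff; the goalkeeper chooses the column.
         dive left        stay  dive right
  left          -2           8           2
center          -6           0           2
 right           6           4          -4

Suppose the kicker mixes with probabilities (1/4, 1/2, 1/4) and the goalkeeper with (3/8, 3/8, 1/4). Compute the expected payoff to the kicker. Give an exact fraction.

1/2

Against (3/8, 3/8, 1/4), each row's expected payoff is left: 11/4; center: -7/4; right: 11/4.
Taking the (1/4, 1/2, 1/4)-weighted average: (1/4)·(11/4) + (1/2)·(-7/4) + (1/4)·(11/4) = 1/2.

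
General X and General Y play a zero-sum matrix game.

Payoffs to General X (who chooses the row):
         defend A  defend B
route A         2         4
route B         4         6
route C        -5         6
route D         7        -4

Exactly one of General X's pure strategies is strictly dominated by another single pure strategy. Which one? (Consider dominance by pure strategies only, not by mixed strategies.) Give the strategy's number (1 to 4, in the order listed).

Compare route A with route B: 4 > 2, 6 > 4.
So route B strictly dominates route A for General X; route A is strictly dominated.

1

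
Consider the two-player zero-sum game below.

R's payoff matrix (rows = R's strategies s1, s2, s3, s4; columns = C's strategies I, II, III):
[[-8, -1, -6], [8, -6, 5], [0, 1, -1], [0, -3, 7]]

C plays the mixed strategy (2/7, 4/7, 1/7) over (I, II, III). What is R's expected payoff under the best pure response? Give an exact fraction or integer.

s1: (-8)·(2/7) + (-1)·(4/7) + (-6)·(1/7) = -26/7.
s2: (8)·(2/7) + (-6)·(4/7) + (5)·(1/7) = -3/7.
s3: (0)·(2/7) + (1)·(4/7) + (-1)·(1/7) = 3/7.
s4: (0)·(2/7) + (-3)·(4/7) + (7)·(1/7) = -5/7.
The best pure response is s3 with expected payoff 3/7.

3/7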